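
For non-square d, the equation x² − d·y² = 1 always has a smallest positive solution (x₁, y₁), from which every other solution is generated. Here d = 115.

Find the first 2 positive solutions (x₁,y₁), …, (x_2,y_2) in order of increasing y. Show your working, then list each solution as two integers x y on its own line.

√115 → a₀=10, period (1,2,1,1,1,1,1,2,1,20); ℓ=10 even so k=9
step 0: (10, 1)  from 10·(1,0) + (0,1)
step 1: (11, 1)  from 1·(10,1) + (1,0)
step 2: (32, 3)  from 2·(11,1) + (10,1)
step 3: (43, 4)  from 1·(32,3) + (11,1)
step 4: (75, 7)  from 1·(43,4) + (32,3)
step 5: (118, 11)  from 1·(75,7) + (43,4)
step 6: (193, 18)  from 1·(118,11) + (75,7)
step 7: (311, 29)  from 1·(193,18) + (118,11)
step 8: (815, 76)  from 2·(311,29) + (193,18)
step 9: (1126, 105)  from 1·(815,76) + (311,29)
→ (1126, 105).  Check: 1126²=1267876, 115·105²=1267875, difference 1.
n=2: (1126,105)∘(1126,105) = (1126·1126+115·105·105, 1126·105+105·1126) = (2535751,236460)

1126 105
2535751 236460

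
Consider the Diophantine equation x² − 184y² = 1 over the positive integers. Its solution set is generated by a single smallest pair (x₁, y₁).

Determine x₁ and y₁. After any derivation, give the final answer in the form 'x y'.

24335 1794

d=184: √d = [13; 1,1,3,2,1,2,1,2,3,1,1,26] (ℓ=12, even), read p_11/q_11
i=0: a=13 ⇒ p=13, q=1
…
i=2: a=1 ⇒ p=27, q=2
…
i=4: a=2 ⇒ p=217, q=16
…
i=8: a=2 ⇒ p=3147, q=232
…
i=10: a=1 ⇒ p=13741, q=1013
i=11: a=1 ⇒ p=24335, q=1794
(x₁, y₁) = (24335, 1794);  24335² − 184·1794² = 1 ✓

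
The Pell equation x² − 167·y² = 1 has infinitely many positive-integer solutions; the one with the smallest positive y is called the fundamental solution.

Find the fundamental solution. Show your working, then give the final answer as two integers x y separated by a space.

168 13

√167 = [12; 1,11,1,24, …], period ℓ=4 (even) → k=3
i=0: a=12 ⇒ p=12, q=1
i=1: a=1 ⇒ p=13, q=1
i=2: a=11 ⇒ p=155, q=12
i=3: a=1 ⇒ p=168, q=13
fundamental: x₁=168, y₁=13  (since 28224 − 167·169 = 1)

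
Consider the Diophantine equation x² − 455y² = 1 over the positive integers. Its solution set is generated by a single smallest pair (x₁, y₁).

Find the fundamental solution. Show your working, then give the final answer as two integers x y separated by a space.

√455 = [21; 3,42, …], period ℓ=2 (even) → k=1
k=0  a_k=21  p_k/q_k = 21/1
k=1  a_k=3  p_k/q_k = 64/3
fundamental: x₁=64, y₁=3  (since 4096 − 455·9 = 1)

64 3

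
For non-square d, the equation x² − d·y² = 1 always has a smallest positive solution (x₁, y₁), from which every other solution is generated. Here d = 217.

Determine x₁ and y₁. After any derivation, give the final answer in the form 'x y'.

d=217: √d = [14; 1,2,1,2,1,…,2,1,28] (ℓ=16, even), read p_15/q_15
step 0: (14, 1)  from 14·(1,0) + (0,1)
…
step 2: (44, 3)  from 2·(15,1) + (14,1)
step 3: (59, 4)  from 1·(44,3) + (15,1)
…
step 9: (139163, 9447)  from 9·(15055,1022) + (3668,249)
…
step 14: (2809702, 190735)  from 2·(1034361,70217) + (740980,50301)
step 15: (3844063, 260952)  from 1·(2809702,190735) + (1034361,70217)
fundamental: x₁=3844063, y₁=260952  (since 14776820347969 − 217·68095946304 = 1)

3844063 260952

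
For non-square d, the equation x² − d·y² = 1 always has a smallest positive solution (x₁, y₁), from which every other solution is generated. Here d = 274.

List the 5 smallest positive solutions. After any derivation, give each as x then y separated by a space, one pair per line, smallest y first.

d=274: √d = [16; 1,1,4,4,1,1,32] (ℓ=7, odd), read p_13/q_13
i=0: a=16 ⇒ p=16, q=1
…
i=3: a=4 ⇒ p=149, q=9
i=4: a=4 ⇒ p=629, q=38
…
i=6: a=1 ⇒ p=1407, q=85
i=7: a=32 ⇒ p=45802, q=2767
…
i=9: a=1 ⇒ p=93011, q=5619
…
i=11: a=4 ⇒ p=1770023, q=106931
i=12: a=1 ⇒ p=2189276, q=132259
i=13: a=1 ⇒ p=3959299, q=239190
fundamental: x₁=3959299, y₁=239190  (since 15676048571401 − 274·57211856100 = 1)
k=2:  x_2 = 3959299·3959299+274·239190·239190 = 31352097142801,  y_2 = 3959299·239190+239190·3959299 = 1894049455620
k=3:  x_3 = 3959299·31352097142801+274·239190·1894049455620 = 248264653730785753699,  y_3 = 3959299·1894049455620+239190·31352097142801 = 14998216231173381570
k=4:  x_4 = 3959299·248264653730785753699+274·239190·14998216231173381570 = 1965907990503261255572251201,  y_4 = 3959299·14998216231173381570+239190·248264653730785753699 = 118764845051735182903983240
k=5:  x_5 = 3959299·1965907990503261255572251201+274·239190·118764845051735182903983240 = 15567235081782895307198186429982499,  y_5 = 3959299·118764845051735182903983240+239190·1965907990503261255572251201 = 940451064496965117656884702915950

3959299 239190
31352097142801 1894049455620
248264653730785753699 14998216231173381570
1965907990503261255572251201 118764845051735182903983240
15567235081782895307198186429982499 940451064496965117656884702915950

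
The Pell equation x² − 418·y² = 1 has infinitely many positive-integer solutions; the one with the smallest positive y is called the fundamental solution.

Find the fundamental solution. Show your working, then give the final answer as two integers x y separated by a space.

33857 1656

√418 → a₀=20, period (2,4,20,4,2,40); ℓ=6 even so k=5
a_0=20:  p_0=20·1+0=20,  q_0=20·0+1=1
a_1=2:  p_1=2·20+1=41,  q_1=2·1+0=2
…
a_4=4:  p_4=4·3721+184=15068,  q_4=4·182+9=737
a_5=2:  p_5=2·15068+3721=33857,  q_5=2·737+182=1656
→ (33857, 1656).  Check: 33857²=1146296449, 418·1656²=1146296448, difference 1.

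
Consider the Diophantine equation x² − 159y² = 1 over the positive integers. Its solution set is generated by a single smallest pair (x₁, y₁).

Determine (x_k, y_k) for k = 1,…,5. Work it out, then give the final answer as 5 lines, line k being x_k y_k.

1324 105
3505951 278040
9283756924 736249815
24583384828801 1949589232080
65096793742908124 5162511550298025

√159 = [12; 1,1,1,1,3,1,1,1,1,24, …], period ℓ=10 (even) → k=9
a_0=12:  p_0=12·1+0=12,  q_0=12·0+1=1
…
a_2=1:  p_2=1·13+12=25,  q_2=1·1+1=2
a_3=1:  p_3=1·25+13=38,  q_3=1·2+1=3
a_4=1:  p_4=1·38+25=63,  q_4=1·3+2=5
a_5=3:  p_5=3·63+38=227,  q_5=3·5+3=18
a_6=1:  p_6=1·227+63=290,  q_6=1·18+5=23
a_7=1:  p_7=1·290+227=517,  q_7=1·23+18=41
a_8=1:  p_8=1·517+290=807,  q_8=1·41+23=64
a_9=1:  p_9=1·807+517=1324,  q_9=1·64+41=105
(x₁, y₁) = (1324, 105);  1324² − 159·105² = 1 ✓
(1324+105√159)^2 = 3505951 + 278040√159
(1324+105√159)^3 = 9283756924 + 736249815√159
(1324+105√159)^4 = 24583384828801 + 1949589232080√159
(1324+105√159)^5 = 65096793742908124 + 5162511550298025√159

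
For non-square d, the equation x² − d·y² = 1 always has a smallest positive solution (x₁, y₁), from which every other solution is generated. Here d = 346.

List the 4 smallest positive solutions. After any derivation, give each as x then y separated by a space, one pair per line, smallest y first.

17299 930
598510801 32176140
20707276675699 1113230090790
716430357827323201 38515534648976280

d=346: √d = [18; 1,1,1,1,36] (ℓ=5, odd), read p_9/q_9
a_0=18:  p_0=18·1+0=18,  q_0=18·0+1=1
a_1=1:  p_1=1·18+1=19,  q_1=1·1+0=1
a_2=1:  p_2=1·19+18=37,  q_2=1·1+1=2
…
a_4=1:  p_4=1·56+37=93,  q_4=1·3+2=5
a_5=36:  p_5=36·93+56=3404,  q_5=36·5+3=183
a_6=1:  p_6=1·3404+93=3497,  q_6=1·183+5=188
…
a_8=1:  p_8=1·6901+3497=10398,  q_8=1·371+188=559
a_9=1:  p_9=1·10398+6901=17299,  q_9=1·559+371=930
(x₁, y₁) = (17299, 930);  17299² − 346·930² = 1 ✓
(17299+930√346)^2 = 598510801 + 32176140√346
(17299+930√346)^3 = 20707276675699 + 1113230090790√346
(17299+930√346)^4 = 716430357827323201 + 38515534648976280√346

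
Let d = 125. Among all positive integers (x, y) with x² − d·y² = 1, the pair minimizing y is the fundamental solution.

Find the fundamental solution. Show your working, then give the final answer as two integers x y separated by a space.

930249 83204

d=125: √d = [11; 5,1,1,5,22] (ℓ=5, odd), read p_9/q_9
step 0: (11, 1)  from 11·(1,0) + (0,1)
…
step 3: (123, 11)  from 1·(67,6) + (56,5)
step 4: (682, 61)  from 5·(123,11) + (67,6)
step 5: (15127, 1353)  from 22·(682,61) + (123,11)
…
step 8: (167761, 15005)  from 1·(91444,8179) + (76317,6826)
step 9: (930249, 83204)  from 5·(167761,15005) + (91444,8179)
fundamental: x₁=930249, y₁=83204  (since 865363202001 − 125·6922905616 = 1)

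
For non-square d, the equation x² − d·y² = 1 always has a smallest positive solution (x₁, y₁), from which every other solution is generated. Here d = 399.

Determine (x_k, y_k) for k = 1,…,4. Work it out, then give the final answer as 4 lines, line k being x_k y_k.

20 1
799 40
31940 1599
1276801 63920

[19; 1,38] for √399; ℓ=2 ⇒ convergent index 1
i=0: a=19 ⇒ p=19, q=1
i=1: a=1 ⇒ p=20, q=1
(x₁, y₁) = (20, 1);  20² − 399·1² = 1 ✓
(20+1√399)^2 = 799 + 40√399
(20+1√399)^3 = 31940 + 1599√399
(20+1√399)^4 = 1276801 + 63920√399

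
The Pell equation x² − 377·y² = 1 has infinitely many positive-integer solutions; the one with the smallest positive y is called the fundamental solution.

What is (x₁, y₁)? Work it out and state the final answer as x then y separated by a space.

[19; 2,2,2,38] for √377; ℓ=4 ⇒ convergent index 3
i=0: a=19 ⇒ p=19, q=1
…
i=2: a=2 ⇒ p=97, q=5
i=3: a=2 ⇒ p=233, q=12
fundamental: x₁=233, y₁=12  (since 54289 − 377·144 = 1)

233 12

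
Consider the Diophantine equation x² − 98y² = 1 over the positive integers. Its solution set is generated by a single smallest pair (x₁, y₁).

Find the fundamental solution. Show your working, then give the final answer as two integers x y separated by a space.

99 10

√98 → a₀=9, period (1,8,1,18); ℓ=4 even so k=3
step 0: (9, 1)  from 9·(1,0) + (0,1)
step 1: (10, 1)  from 1·(9,1) + (1,0)
step 2: (89, 9)  from 8·(10,1) + (9,1)
step 3: (99, 10)  from 1·(89,9) + (10,1)
→ (99, 10).  Check: 99²=9801, 98·10²=9800, difference 1.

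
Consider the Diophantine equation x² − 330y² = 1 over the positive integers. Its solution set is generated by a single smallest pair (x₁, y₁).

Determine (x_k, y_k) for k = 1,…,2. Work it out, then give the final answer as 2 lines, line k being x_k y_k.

[18; 6,36] for √330; ℓ=2 ⇒ convergent index 1
a_0=18:  p_0=18·1+0=18,  q_0=18·0+1=1
a_1=6:  p_1=6·18+1=109,  q_1=6·1+0=6
→ (109, 6).  Check: 109²=11881, 330·6²=11880, difference 1.
n=2: (109,6)∘(109,6) = (109·109+330·6·6, 109·6+6·109) = (23761,1308)

109 6
23761 1308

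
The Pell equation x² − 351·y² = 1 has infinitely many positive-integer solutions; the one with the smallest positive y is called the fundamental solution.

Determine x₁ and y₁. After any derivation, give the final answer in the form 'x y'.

d=351: √d = [18; 1,2,1,3,2,2,2,3,1,2,1,36] (ℓ=12, even), read p_11/q_11
a_0=18:  p_0=18·1+0=18,  q_0=18·0+1=1
a_1=1:  p_1=1·18+1=19,  q_1=1·1+0=1
a_2=2:  p_2=2·19+18=56,  q_2=2·1+1=3
…
a_7=2:  p_7=2·1555+637=3747,  q_7=2·83+34=200
a_8=3:  p_8=3·3747+1555=12796,  q_8=3·200+83=683
…
a_10=2:  p_10=2·16543+12796=45882,  q_10=2·883+683=2449
a_11=1:  p_11=1·45882+16543=62425,  q_11=1·2449+883=3332
(x₁, y₁) = (62425, 3332);  62425² − 351·3332² = 1 ✓

62425 3332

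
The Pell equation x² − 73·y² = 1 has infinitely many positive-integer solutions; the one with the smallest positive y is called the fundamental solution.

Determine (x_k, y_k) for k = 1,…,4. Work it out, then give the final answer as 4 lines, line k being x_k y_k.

d=73: √d = [8; 1,1,5,5,1,1,16] (ℓ=7, odd), read p_13/q_13
a_0=8:  p_0=8·1+0=8,  q_0=8·0+1=1
a_1=1:  p_1=1·8+1=9,  q_1=1·1+0=1
…
a_3=5:  p_3=5·17+9=94,  q_3=5·2+1=11
a_4=5:  p_4=5·94+17=487,  q_4=5·11+2=57
a_5=1:  p_5=1·487+94=581,  q_5=1·57+11=68
…
a_7=16:  p_7=16·1068+581=17669,  q_7=16·125+68=2068
a_8=1:  p_8=1·17669+1068=18737,  q_8=1·2068+125=2193
a_9=1:  p_9=1·18737+17669=36406,  q_9=1·2193+2068=4261
a_10=5:  p_10=5·36406+18737=200767,  q_10=5·4261+2193=23498
a_11=5:  p_11=5·200767+36406=1040241,  q_11=5·23498+4261=121751
a_12=1:  p_12=1·1040241+200767=1241008,  q_12=1·121751+23498=145249
a_13=1:  p_13=1·1241008+1040241=2281249,  q_13=1·145249+121751=267000
fundamental: x₁=2281249, y₁=267000  (since 5204097000001 − 73·71289000000 = 1)
(2281249+267000√73)^2 = 10408194000001 + 1218186966000√73
(2281249+267000√73)^3 = 47487364308614281249 + 5557975596000801000√73
(2281249+267000√73)^4 = 216661004683313632776000001 + 25358252540801244373932000√73

2281249 267000
10408194000001 1218186966000
47487364308614281249 5557975596000801000
216661004683313632776000001 25358252540801244373932000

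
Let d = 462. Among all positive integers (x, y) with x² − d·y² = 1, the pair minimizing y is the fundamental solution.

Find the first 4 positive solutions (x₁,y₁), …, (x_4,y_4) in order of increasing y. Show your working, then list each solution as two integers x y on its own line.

43 2
3697 172
317899 14790
27335617 1271768

[21; 2,42] for √462; ℓ=2 ⇒ convergent index 1
i=0: a=21 ⇒ p=21, q=1
i=1: a=2 ⇒ p=43, q=2
(x₁, y₁) = (43, 2);  43² − 462·2² = 1 ✓
(43+2√462)^2 = 3697 + 172√462
(43+2√462)^3 = 317899 + 14790√462
(43+2√462)^4 = 27335617 + 1271768√462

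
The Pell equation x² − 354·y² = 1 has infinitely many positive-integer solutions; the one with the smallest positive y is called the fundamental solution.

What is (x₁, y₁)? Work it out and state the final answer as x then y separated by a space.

258065 13716

√354 = [18; 1,4,2,2,18,2,2,4,1,36, …], period ℓ=10 (even) → k=9
a_0=18:  p_0=18·1+0=18,  q_0=18·0+1=1
a_1=1:  p_1=1·18+1=19,  q_1=1·1+0=1
a_2=4:  p_2=4·19+18=94,  q_2=4·1+1=5
…
a_4=2:  p_4=2·207+94=508,  q_4=2·11+5=27
…
a_6=2:  p_6=2·9351+508=19210,  q_6=2·497+27=1021
…
a_8=4:  p_8=4·47771+19210=210294,  q_8=4·2539+1021=11177
a_9=1:  p_9=1·210294+47771=258065,  q_9=1·11177+2539=13716
(x₁, y₁) = (258065, 13716);  258065² − 354·13716² = 1 ✓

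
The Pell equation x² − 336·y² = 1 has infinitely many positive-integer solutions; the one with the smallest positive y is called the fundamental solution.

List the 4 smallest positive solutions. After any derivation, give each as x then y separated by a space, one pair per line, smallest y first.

[18; 3,36] for √336; ℓ=2 ⇒ convergent index 1
k=0  a_k=18  p_k/q_k = 18/1
k=1  a_k=3  p_k/q_k = 55/3
fundamental: x₁=55, y₁=3  (since 3025 − 336·9 = 1)
(x_2, y_2) = (55·55 + 336·3·3, 55·3 + 3·55) = (6049, 330)
(x_3, y_3) = (55·6049 + 336·3·330, 55·330 + 3·6049) = (665335, 36297)
(x_4, y_4) = (55·665335 + 336·3·36297, 55·36297 + 3·665335) = (73180801, 3992340)

55 3
6049 330
665335 36297
73180801 3992340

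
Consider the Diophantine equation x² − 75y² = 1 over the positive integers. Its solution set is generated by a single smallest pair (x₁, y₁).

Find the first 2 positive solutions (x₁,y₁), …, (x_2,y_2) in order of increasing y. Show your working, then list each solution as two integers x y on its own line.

26 3
1351 156

d=75: √d = [8; 1,1,1,16] (ℓ=4, even), read p_3/q_3
i=0: a=8 ⇒ p=8, q=1
i=1: a=1 ⇒ p=9, q=1
i=2: a=1 ⇒ p=17, q=2
i=3: a=1 ⇒ p=26, q=3
fundamental: x₁=26, y₁=3  (since 676 − 75·9 = 1)
n=2: (26,3)∘(26,3) = (26·26+75·3·3, 26·3+3·26) = (1351,156)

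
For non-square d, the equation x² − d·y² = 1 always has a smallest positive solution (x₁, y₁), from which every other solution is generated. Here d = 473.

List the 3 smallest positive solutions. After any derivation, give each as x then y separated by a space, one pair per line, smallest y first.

87 4
15137 696
2633751 121100

d=473: √d = [21; 1,2,1,42] (ℓ=4, even), read p_3/q_3
a_0=21:  p_0=21·1+0=21,  q_0=21·0+1=1
a_1=1:  p_1=1·21+1=22,  q_1=1·1+0=1
a_2=2:  p_2=2·22+21=65,  q_2=2·1+1=3
a_3=1:  p_3=1·65+22=87,  q_3=1·3+1=4
fundamental: x₁=87, y₁=4  (since 7569 − 473·16 = 1)
(x_2, y_2) = (87·87 + 473·4·4, 87·4 + 4·87) = (15137, 696)
(x_3, y_3) = (87·15137 + 473·4·696, 87·696 + 4·15137) = (2633751, 121100)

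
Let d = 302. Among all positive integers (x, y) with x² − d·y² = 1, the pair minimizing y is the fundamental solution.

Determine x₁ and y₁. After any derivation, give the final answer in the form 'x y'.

√302 = [17; 2,1,1,1,4,…,1,2,34, …], period ℓ=16 (even) → k=15
step 0: (17, 1)  from 17·(1,0) + (0,1)
…
step 4: (139, 8)  from 1·(87,5) + (52,3)
step 5: (643, 37)  from 4·(139,8) + (87,5)
step 6: (1425, 82)  from 2·(643,37) + (139,8)
…
step 8: (34513, 1986)  from 16·(2068,119) + (1425,82)
step 9: (36581, 2105)  from 1·(34513,1986) + (2068,119)
…
step 11: (467281, 26889)  from 4·(107675,6196) + (36581,2105)
…
step 14: (1617193, 93059)  from 1·(1042237,59974) + (574956,33085)
step 15: (4276623, 246092)  from 2·(1617193,93059) + (1042237,59974)
fundamental: x₁=4276623, y₁=246092  (since 18289504284129 − 302·60561272464 = 1)

4276623 246092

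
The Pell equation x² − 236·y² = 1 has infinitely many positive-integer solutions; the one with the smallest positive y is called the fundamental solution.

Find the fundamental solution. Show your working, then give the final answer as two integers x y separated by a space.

561799 36570

d=236: √d = [15; 2,1,3,5,1,6,1,5,3,1,2,30] (ℓ=12, even), read p_11/q_11
k=0  a_k=15  p_k/q_k = 15/1
k=1  a_k=2  p_k/q_k = 31/2
…
k=3  a_k=3  p_k/q_k = 169/11
…
k=5  a_k=1  p_k/q_k = 1060/69
…
k=7  a_k=1  p_k/q_k = 8311/541
…
k=10  a_k=1  p_k/q_k = 203535/13249
k=11  a_k=2  p_k/q_k = 561799/36570
→ (561799, 36570).  Check: 561799²=315618116401, 236·36570²=315618116400, difference 1.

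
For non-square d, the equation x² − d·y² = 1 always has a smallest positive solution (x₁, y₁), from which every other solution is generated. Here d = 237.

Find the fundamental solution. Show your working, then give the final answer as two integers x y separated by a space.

d=237: √d = [15; 2,1,1,7,10,7,1,1,2,30] (ℓ=10, even), read p_9/q_9
i=0: a=15 ⇒ p=15, q=1
…
i=2: a=1 ⇒ p=46, q=3
…
i=4: a=7 ⇒ p=585, q=38
…
i=6: a=7 ⇒ p=42074, q=2733
i=7: a=1 ⇒ p=48001, q=3118
i=8: a=1 ⇒ p=90075, q=5851
i=9: a=2 ⇒ p=228151, q=14820
(x₁, y₁) = (228151, 14820);  228151² − 237·14820² = 1 ✓

228151 14820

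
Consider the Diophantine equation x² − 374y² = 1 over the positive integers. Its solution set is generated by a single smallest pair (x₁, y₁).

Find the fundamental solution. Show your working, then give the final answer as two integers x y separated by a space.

√374 = [19; 2,1,18,1,2,38, …], period ℓ=6 (even) → k=5
k=0  a_k=19  p_k/q_k = 19/1
…
k=2  a_k=1  p_k/q_k = 58/3
k=3  a_k=18  p_k/q_k = 1083/56
k=4  a_k=1  p_k/q_k = 1141/59
k=5  a_k=2  p_k/q_k = 3365/174
→ (3365, 174).  Check: 3365²=11323225, 374·174²=11323224, difference 1.

3365 174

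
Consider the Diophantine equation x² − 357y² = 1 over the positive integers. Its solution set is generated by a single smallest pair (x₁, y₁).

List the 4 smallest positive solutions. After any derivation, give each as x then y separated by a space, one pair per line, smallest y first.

3401 180
23133601 1224360
157354750601 8328096540
1070326990454401 56647711440720

√357 = [18; 1,8,2,8,1,36, …], period ℓ=6 (even) → k=5
a_0=18:  p_0=18·1+0=18,  q_0=18·0+1=1
a_1=1:  p_1=1·18+1=19,  q_1=1·1+0=1
a_2=8:  p_2=8·19+18=170,  q_2=8·1+1=9
a_3=2:  p_3=2·170+19=359,  q_3=2·9+1=19
a_4=8:  p_4=8·359+170=3042,  q_4=8·19+9=161
a_5=1:  p_5=1·3042+359=3401,  q_5=1·161+19=180
fundamental: x₁=3401, y₁=180  (since 11566801 − 357·32400 = 1)
(x_2, y_2) = (3401·3401 + 357·180·180, 3401·180 + 180·3401) = (23133601, 1224360)
(x_3, y_3) = (3401·23133601 + 357·180·1224360, 3401·1224360 + 180·23133601) = (157354750601, 8328096540)
(x_4, y_4) = (3401·157354750601 + 357·180·8328096540, 3401·8328096540 + 180·157354750601) = (1070326990454401, 56647711440720)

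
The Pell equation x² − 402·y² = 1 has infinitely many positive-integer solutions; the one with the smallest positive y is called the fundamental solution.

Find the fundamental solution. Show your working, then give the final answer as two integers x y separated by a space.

401 20

d=402: √d = [20; 20,40] (ℓ=2, even), read p_1/q_1
i=0: a=20 ⇒ p=20, q=1
i=1: a=20 ⇒ p=401, q=20
→ (401, 20).  Check: 401²=160801, 402·20²=160800, difference 1.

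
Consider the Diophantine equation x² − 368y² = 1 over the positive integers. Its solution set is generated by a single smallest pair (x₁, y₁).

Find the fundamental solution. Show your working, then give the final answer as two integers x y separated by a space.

[19; 5,2,5,38] for √368; ℓ=4 ⇒ convergent index 3
k=0  a_k=19  p_k/q_k = 19/1
k=1  a_k=5  p_k/q_k = 96/5
k=2  a_k=2  p_k/q_k = 211/11
k=3  a_k=5  p_k/q_k = 1151/60
(x₁, y₁) = (1151, 60);  1151² − 368·60² = 1 ✓

1151 60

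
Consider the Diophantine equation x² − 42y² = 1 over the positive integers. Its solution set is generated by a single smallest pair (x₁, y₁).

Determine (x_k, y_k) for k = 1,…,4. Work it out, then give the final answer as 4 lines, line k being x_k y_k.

13 2
337 52
8749 1350
227137 35048

√42 → a₀=6, period (2,12); ℓ=2 even so k=1
step 0: (6, 1)  from 6·(1,0) + (0,1)
step 1: (13, 2)  from 2·(6,1) + (1,0)
→ (13, 2).  Check: 13²=169, 42·2²=168, difference 1.
k=2:  x_2 = 13·13+42·2·2 = 337,  y_2 = 13·2+2·13 = 52
k=3:  x_3 = 13·337+42·2·52 = 8749,  y_3 = 13·52+2·337 = 1350
k=4:  x_4 = 13·8749+42·2·1350 = 227137,  y_4 = 13·1350+2·8749 = 35048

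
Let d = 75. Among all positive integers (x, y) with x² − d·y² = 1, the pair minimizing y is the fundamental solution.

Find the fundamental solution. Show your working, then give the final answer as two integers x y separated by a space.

26 3

√75 → a₀=8, period (1,1,1,16); ℓ=4 even so k=3
a_0=8:  p_0=8·1+0=8,  q_0=8·0+1=1
…
a_2=1:  p_2=1·9+8=17,  q_2=1·1+1=2
a_3=1:  p_3=1·17+9=26,  q_3=1·2+1=3
fundamental: x₁=26, y₁=3  (since 676 − 75·9 = 1)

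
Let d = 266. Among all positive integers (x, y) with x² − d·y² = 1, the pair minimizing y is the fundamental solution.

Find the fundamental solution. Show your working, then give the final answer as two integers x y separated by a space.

√266 = [16; 3,4,3,32, …], period ℓ=4 (even) → k=3
i=0: a=16 ⇒ p=16, q=1
…
i=2: a=4 ⇒ p=212, q=13
i=3: a=3 ⇒ p=685, q=42
→ (685, 42).  Check: 685²=469225, 266·42²=469224, difference 1.

685 42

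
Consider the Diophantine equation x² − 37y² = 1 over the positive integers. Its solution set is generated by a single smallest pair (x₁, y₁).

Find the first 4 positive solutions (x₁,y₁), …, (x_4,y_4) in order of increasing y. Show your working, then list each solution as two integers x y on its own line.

[6; 12] for √37; ℓ=1 ⇒ convergent index 1
i=0: a=6 ⇒ p=6, q=1
i=1: a=12 ⇒ p=73, q=12
fundamental: x₁=73, y₁=12  (since 5329 − 37·144 = 1)
(x_2, y_2) = (73·73 + 37·12·12, 73·12 + 12·73) = (10657, 1752)
(x_3, y_3) = (73·10657 + 37·12·1752, 73·1752 + 12·10657) = (1555849, 255780)
(x_4, y_4) = (73·1555849 + 37·12·255780, 73·255780 + 12·1555849) = (227143297, 37342128)

73 12
10657 1752
1555849 255780
227143297 37342128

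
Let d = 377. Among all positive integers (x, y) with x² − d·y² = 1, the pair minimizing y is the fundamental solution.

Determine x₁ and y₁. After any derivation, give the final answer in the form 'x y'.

√377 = [19; 2,2,2,38, …], period ℓ=4 (even) → k=3
step 0: (19, 1)  from 19·(1,0) + (0,1)
…
step 2: (97, 5)  from 2·(39,2) + (19,1)
step 3: (233, 12)  from 2·(97,5) + (39,2)
(x₁, y₁) = (233, 12);  233² − 377·12² = 1 ✓

233 12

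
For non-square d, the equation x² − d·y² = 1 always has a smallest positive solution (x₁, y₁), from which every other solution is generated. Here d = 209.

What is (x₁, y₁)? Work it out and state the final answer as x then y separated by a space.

[14; 2,5,3,2,3,5,2,28] for √209; ℓ=8 ⇒ convergent index 7
k=0  a_k=14  p_k/q_k = 14/1
k=1  a_k=2  p_k/q_k = 29/2
k=2  a_k=5  p_k/q_k = 159/11
k=3  a_k=3  p_k/q_k = 506/35
k=4  a_k=2  p_k/q_k = 1171/81
…
k=6  a_k=5  p_k/q_k = 21266/1471
k=7  a_k=2  p_k/q_k = 46551/3220
→ (46551, 3220).  Check: 46551²=2166995601, 209·3220²=2166995600, difference 1.

46551 3220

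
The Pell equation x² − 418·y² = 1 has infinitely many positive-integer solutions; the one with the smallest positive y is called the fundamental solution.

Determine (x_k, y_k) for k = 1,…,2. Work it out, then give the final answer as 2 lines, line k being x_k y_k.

33857 1656
2292592897 112134384

√418 → a₀=20, period (2,4,20,4,2,40); ℓ=6 even so k=5
i=0: a=20 ⇒ p=20, q=1
…
i=2: a=4 ⇒ p=184, q=9
i=3: a=20 ⇒ p=3721, q=182
i=4: a=4 ⇒ p=15068, q=737
i=5: a=2 ⇒ p=33857, q=1656
(x₁, y₁) = (33857, 1656);  33857² − 418·1656² = 1 ✓
k=2:  x_2 = 33857·33857+418·1656·1656 = 2292592897,  y_2 = 33857·1656+1656·33857 = 112134384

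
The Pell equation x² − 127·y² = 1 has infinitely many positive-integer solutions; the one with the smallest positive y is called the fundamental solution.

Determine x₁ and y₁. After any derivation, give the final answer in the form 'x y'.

[11; 3,1,2,2,7,11,7,2,2,1,3,22] for √127; ℓ=12 ⇒ convergent index 11
a_0=11:  p_0=11·1+0=11,  q_0=11·0+1=1
…
a_2=1:  p_2=1·34+11=45,  q_2=1·3+1=4
…
a_6=11:  p_6=11·2175+293=24218,  q_6=11·193+26=2149
…
a_9=2:  p_9=2·367620+171701=906941,  q_9=2·32621+15236=80478
a_10=1:  p_10=1·906941+367620=1274561,  q_10=1·80478+32621=113099
a_11=3:  p_11=3·1274561+906941=4730624,  q_11=3·113099+80478=419775
(x₁, y₁) = (4730624, 419775);  4730624² − 127·419775² = 1 ✓

4730624 419775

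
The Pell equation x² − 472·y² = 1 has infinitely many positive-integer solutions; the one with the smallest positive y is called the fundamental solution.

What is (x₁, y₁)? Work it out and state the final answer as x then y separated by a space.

[21; 1,2,1,1,1,…,2,1,42] for √472; ℓ=14 ⇒ convergent index 13
a_0=21:  p_0=21·1+0=21,  q_0=21·0+1=1
…
a_2=2:  p_2=2·22+21=65,  q_2=2·1+1=3
a_3=1:  p_3=1·65+22=87,  q_3=1·3+1=4
a_4=1:  p_4=1·87+65=152,  q_4=1·4+3=7
…
a_6=4:  p_6=4·239+152=1108,  q_6=4·11+7=51
a_7=5:  p_7=5·1108+239=5779,  q_7=5·51+11=266
…
a_9=1:  p_9=1·24224+5779=30003,  q_9=1·1115+266=1381
…
a_11=1:  p_11=1·54227+30003=84230,  q_11=1·2496+1381=3877
a_12=2:  p_12=2·84230+54227=222687,  q_12=2·3877+2496=10250
a_13=1:  p_13=1·222687+84230=306917,  q_13=1·10250+3877=14127
→ (306917, 14127).  Check: 306917²=94198044889, 472·14127²=94198044888, difference 1.

306917 14127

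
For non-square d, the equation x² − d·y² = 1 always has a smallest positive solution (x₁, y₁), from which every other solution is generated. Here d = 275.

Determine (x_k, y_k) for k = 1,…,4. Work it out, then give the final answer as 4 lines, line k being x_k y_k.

√275 → a₀=16, period (1,1,2,1,1,32); ℓ=6 even so k=5
step 0: (16, 1)  from 16·(1,0) + (0,1)
step 1: (17, 1)  from 1·(16,1) + (1,0)
…
step 4: (116, 7)  from 1·(83,5) + (33,2)
step 5: (199, 12)  from 1·(116,7) + (83,5)
fundamental: x₁=199, y₁=12  (since 39601 − 275·144 = 1)
k=2:  x_2 = 199·199+275·12·12 = 79201,  y_2 = 199·12+12·199 = 4776
k=3:  x_3 = 199·79201+275·12·4776 = 31521799,  y_3 = 199·4776+12·79201 = 1900836
k=4:  x_4 = 199·31521799+275·12·1900836 = 12545596801,  y_4 = 199·1900836+12·31521799 = 756527952

199 12
79201 4776
31521799 1900836
12545596801 756527952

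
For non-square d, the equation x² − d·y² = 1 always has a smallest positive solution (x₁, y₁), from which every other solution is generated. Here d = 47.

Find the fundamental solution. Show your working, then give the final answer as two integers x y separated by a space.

[6; 1,5,1,12] for √47; ℓ=4 ⇒ convergent index 3
i=0: a=6 ⇒ p=6, q=1
i=1: a=1 ⇒ p=7, q=1
i=2: a=5 ⇒ p=41, q=6
i=3: a=1 ⇒ p=48, q=7
(x₁, y₁) = (48, 7);  48² − 47·7² = 1 ✓

48 7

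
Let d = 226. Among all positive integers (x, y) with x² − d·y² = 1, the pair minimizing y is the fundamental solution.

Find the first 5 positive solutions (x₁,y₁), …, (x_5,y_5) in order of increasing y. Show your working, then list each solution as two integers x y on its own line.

451 30
406801 27060
366934051 24408090
330974107201 22016070120
298538277761251 19858470840150

√226 = [15; 30, …], period ℓ=1 (odd) → k=1
a_0=15:  p_0=15·1+0=15,  q_0=15·0+1=1
a_1=30:  p_1=30·15+1=451,  q_1=30·1+0=30
→ (451, 30).  Check: 451²=203401, 226·30²=203400, difference 1.
(451+30√226)^2 = 406801 + 27060√226
(451+30√226)^3 = 366934051 + 24408090√226
(451+30√226)^4 = 330974107201 + 22016070120√226
(451+30√226)^5 = 298538277761251 + 19858470840150√226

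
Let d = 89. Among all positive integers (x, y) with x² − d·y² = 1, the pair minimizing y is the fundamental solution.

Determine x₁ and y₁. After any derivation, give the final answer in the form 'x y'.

500001 53000

√89 = [9; 2,3,3,2,18, …], period ℓ=5 (odd) → k=9
k=0  a_k=9  p_k/q_k = 9/1
k=1  a_k=2  p_k/q_k = 19/2
…
k=3  a_k=3  p_k/q_k = 217/23
…
k=6  a_k=2  p_k/q_k = 18934/2007
k=7  a_k=3  p_k/q_k = 66019/6998
k=8  a_k=3  p_k/q_k = 216991/23001
k=9  a_k=2  p_k/q_k = 500001/53000
fundamental: x₁=500001, y₁=53000  (since 250001000001 − 89·2809000000 = 1)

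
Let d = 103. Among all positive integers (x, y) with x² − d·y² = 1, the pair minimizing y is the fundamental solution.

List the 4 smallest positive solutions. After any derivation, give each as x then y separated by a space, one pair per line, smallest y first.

d=103: √d = [10; 6,1,2,1,1,9,1,1,2,1,6,20] (ℓ=12, even), read p_11/q_11
i=0: a=10 ⇒ p=10, q=1
…
i=5: a=1 ⇒ p=477, q=47
…
i=10: a=1 ⇒ p=33877, q=3338
i=11: a=6 ⇒ p=227528, q=22419
→ (227528, 22419).  Check: 227528²=51768990784, 103·22419²=51768990783, difference 1.
n=2: (227528,22419)∘(227528,22419) = (227528·227528+103·22419·22419, 227528·22419+22419·227528) = (103537981567,10201900464)
n=3: (103537981567,10201900464)∘(227528,22419) = (227528·103537981567+103·22419·10201900464, 227528·10201900464+22419·103537981567) = (47115579739725224,4642436017523565)
n=4: (47115579739725224,4642436017523565)∘(227528,22419) = (227528·47115579739725224+103·22419·4642436017523565, 227528·4642436017523565+22419·47115579739725224) = (21440227253936863550977,2112568364380001494176)

227528 22419
103537981567 10201900464
47115579739725224 4642436017523565
21440227253936863550977 2112568364380001494176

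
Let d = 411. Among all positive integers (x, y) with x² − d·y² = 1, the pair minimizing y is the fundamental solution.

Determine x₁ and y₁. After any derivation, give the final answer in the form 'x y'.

49730 2453

[20; 3,1,1,1,19,1,1,1,3,40] for √411; ℓ=10 ⇒ convergent index 9
step 0: (20, 1)  from 20·(1,0) + (0,1)
…
step 3: (142, 7)  from 1·(81,4) + (61,3)
…
step 5: (4379, 216)  from 19·(223,11) + (142,7)
step 6: (4602, 227)  from 1·(4379,216) + (223,11)
step 7: (8981, 443)  from 1·(4602,227) + (4379,216)
step 8: (13583, 670)  from 1·(8981,443) + (4602,227)
step 9: (49730, 2453)  from 3·(13583,670) + (8981,443)
→ (49730, 2453).  Check: 49730²=2473072900, 411·2453²=2473072899, difference 1.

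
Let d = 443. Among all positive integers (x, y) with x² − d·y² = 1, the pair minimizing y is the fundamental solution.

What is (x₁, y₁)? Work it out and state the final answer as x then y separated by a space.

442 21

d=443: √d = [21; 21,42] (ℓ=2, even), read p_1/q_1
step 0: (21, 1)  from 21·(1,0) + (0,1)
step 1: (442, 21)  from 21·(21,1) + (1,0)
fundamental: x₁=442, y₁=21  (since 195364 − 443·441 = 1)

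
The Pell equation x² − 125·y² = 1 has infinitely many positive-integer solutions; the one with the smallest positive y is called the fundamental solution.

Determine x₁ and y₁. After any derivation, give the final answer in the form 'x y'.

930249 83204

√125 → a₀=11, period (5,1,1,5,22); ℓ=5 odd so k=9
k=0  a_k=11  p_k/q_k = 11/1
k=1  a_k=5  p_k/q_k = 56/5
…
k=3  a_k=1  p_k/q_k = 123/11
k=4  a_k=5  p_k/q_k = 682/61
k=5  a_k=22  p_k/q_k = 15127/1353
k=6  a_k=5  p_k/q_k = 76317/6826
…
k=8  a_k=1  p_k/q_k = 167761/15005
k=9  a_k=5  p_k/q_k = 930249/83204
→ (930249, 83204).  Check: 930249²=865363202001, 125·83204²=865363202000, difference 1.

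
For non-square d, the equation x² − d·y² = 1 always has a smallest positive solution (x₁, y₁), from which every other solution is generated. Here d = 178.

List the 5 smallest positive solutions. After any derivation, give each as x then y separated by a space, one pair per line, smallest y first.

1601 120
5126401 384240
16414734401 1230336360
52559974425601 3939536640480
168297021696040001 12614395092480600

√178 → a₀=13, period (2,1,12,1,2,26); ℓ=6 even so k=5
a_0=13:  p_0=13·1+0=13,  q_0=13·0+1=1
a_1=2:  p_1=2·13+1=27,  q_1=2·1+0=2
a_2=1:  p_2=1·27+13=40,  q_2=1·2+1=3
…
a_4=1:  p_4=1·507+40=547,  q_4=1·38+3=41
a_5=2:  p_5=2·547+507=1601,  q_5=2·41+38=120
(x₁, y₁) = (1601, 120);  1601² − 178·120² = 1 ✓
(1601+120√178)^2 = 5126401 + 384240√178
(1601+120√178)^3 = 16414734401 + 1230336360√178
(1601+120√178)^4 = 52559974425601 + 3939536640480√178
(1601+120√178)^5 = 168297021696040001 + 12614395092480600√178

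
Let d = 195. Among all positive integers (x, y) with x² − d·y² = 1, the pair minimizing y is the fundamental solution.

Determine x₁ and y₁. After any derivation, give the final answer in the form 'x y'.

√195 → a₀=13, period (1,26); ℓ=2 even so k=1
k=0  a_k=13  p_k/q_k = 13/1
k=1  a_k=1  p_k/q_k = 14/1
(x₁, y₁) = (14, 1);  14² − 195·1² = 1 ✓

14 1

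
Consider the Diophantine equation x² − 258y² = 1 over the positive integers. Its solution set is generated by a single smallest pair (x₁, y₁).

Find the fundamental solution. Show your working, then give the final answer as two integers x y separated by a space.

√258 = [16; 16,32, …], period ℓ=2 (even) → k=1
i=0: a=16 ⇒ p=16, q=1
i=1: a=16 ⇒ p=257, q=16
fundamental: x₁=257, y₁=16  (since 66049 − 258·256 = 1)

257 16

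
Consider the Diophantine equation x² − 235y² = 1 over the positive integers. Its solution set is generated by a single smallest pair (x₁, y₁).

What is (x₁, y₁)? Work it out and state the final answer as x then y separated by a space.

[15; 3,30] for √235; ℓ=2 ⇒ convergent index 1
step 0: (15, 1)  from 15·(1,0) + (0,1)
step 1: (46, 3)  from 3·(15,1) + (1,0)
→ (46, 3).  Check: 46²=2116, 235·3²=2115, difference 1.

46 3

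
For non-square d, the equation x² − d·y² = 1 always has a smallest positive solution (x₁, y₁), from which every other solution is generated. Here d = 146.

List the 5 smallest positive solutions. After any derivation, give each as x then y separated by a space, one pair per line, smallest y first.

145 12
42049 3480
12194065 1009188
3536236801 292661040
1025496478225 84870692412

[12; 12,24] for √146; ℓ=2 ⇒ convergent index 1
step 0: (12, 1)  from 12·(1,0) + (0,1)
step 1: (145, 12)  from 12·(12,1) + (1,0)
→ (145, 12).  Check: 145²=21025, 146·12²=21024, difference 1.
k=2:  x_2 = 145·145+146·12·12 = 42049,  y_2 = 145·12+12·145 = 3480
k=3:  x_3 = 145·42049+146·12·3480 = 12194065,  y_3 = 145·3480+12·42049 = 1009188
k=4:  x_4 = 145·12194065+146·12·1009188 = 3536236801,  y_4 = 145·1009188+12·12194065 = 292661040
k=5:  x_5 = 145·3536236801+146·12·292661040 = 1025496478225,  y_5 = 145·292661040+12·3536236801 = 84870692412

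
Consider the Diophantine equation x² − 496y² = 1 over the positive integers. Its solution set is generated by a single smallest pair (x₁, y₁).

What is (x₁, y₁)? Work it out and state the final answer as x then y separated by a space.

4620799 207480

d=496: √d = [22; 3,1,2,4,1,…,1,3,44] (ℓ=16, even), read p_15/q_15
i=0: a=22 ⇒ p=22, q=1
i=1: a=3 ⇒ p=67, q=3
i=2: a=1 ⇒ p=89, q=4
i=3: a=2 ⇒ p=245, q=11
i=4: a=4 ⇒ p=1069, q=48
i=5: a=1 ⇒ p=1314, q=59
i=6: a=1 ⇒ p=2383, q=107
i=7: a=2 ⇒ p=6080, q=273
…
i=9: a=2 ⇒ p=35166, q=1579
i=10: a=1 ⇒ p=49709, q=2232
i=11: a=1 ⇒ p=84875, q=3811
i=12: a=4 ⇒ p=389209, q=17476
i=13: a=2 ⇒ p=863293, q=38763
i=14: a=1 ⇒ p=1252502, q=56239
i=15: a=3 ⇒ p=4620799, q=207480
fundamental: x₁=4620799, y₁=207480  (since 21351783398401 − 496·43047950400 = 1)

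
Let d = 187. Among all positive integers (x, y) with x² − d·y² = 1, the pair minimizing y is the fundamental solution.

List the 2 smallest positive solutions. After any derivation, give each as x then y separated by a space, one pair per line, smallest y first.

1682 123
5658247 413772

√187 = [13; 1,2,13,2,1,26, …], period ℓ=6 (even) → k=5
a_0=13:  p_0=13·1+0=13,  q_0=13·0+1=1
a_1=1:  p_1=1·13+1=14,  q_1=1·1+0=1
a_2=2:  p_2=2·14+13=41,  q_2=2·1+1=3
a_3=13:  p_3=13·41+14=547,  q_3=13·3+1=40
a_4=2:  p_4=2·547+41=1135,  q_4=2·40+3=83
a_5=1:  p_5=1·1135+547=1682,  q_5=1·83+40=123
(x₁, y₁) = (1682, 123);  1682² − 187·123² = 1 ✓
(1682+123√187)^2 = 5658247 + 413772√187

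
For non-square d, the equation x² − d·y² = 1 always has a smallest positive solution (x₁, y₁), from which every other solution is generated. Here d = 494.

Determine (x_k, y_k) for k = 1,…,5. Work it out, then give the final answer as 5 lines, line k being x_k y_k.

73035 3286
10668222449 479986020
1558307253052395 70111557938114
227621940442695115201 10241195267540325960
33248736838906168224357675 1495931392659503855039086

√494 → a₀=22, period (4,2,2,1,2,1,2,2,4,44); ℓ=10 even so k=9
i=0: a=22 ⇒ p=22, q=1
i=1: a=4 ⇒ p=89, q=4
i=2: a=2 ⇒ p=200, q=9
i=3: a=2 ⇒ p=489, q=22
i=4: a=1 ⇒ p=689, q=31
i=5: a=2 ⇒ p=1867, q=84
…
i=7: a=2 ⇒ p=6979, q=314
i=8: a=2 ⇒ p=16514, q=743
i=9: a=4 ⇒ p=73035, q=3286
(x₁, y₁) = (73035, 3286);  73035² − 494·3286² = 1 ✓
k=2:  x_2 = 73035·73035+494·3286·3286 = 10668222449,  y_2 = 73035·3286+3286·73035 = 479986020
k=3:  x_3 = 73035·10668222449+494·3286·479986020 = 1558307253052395,  y_3 = 73035·479986020+3286·10668222449 = 70111557938114
k=4:  x_4 = 73035·1558307253052395+494·3286·70111557938114 = 227621940442695115201,  y_4 = 73035·70111557938114+3286·1558307253052395 = 10241195267540325960
k=5:  x_5 = 73035·227621940442695115201+494·3286·10241195267540325960 = 33248736838906168224357675,  y_5 = 73035·10241195267540325960+3286·227621940442695115201 = 1495931392659503855039086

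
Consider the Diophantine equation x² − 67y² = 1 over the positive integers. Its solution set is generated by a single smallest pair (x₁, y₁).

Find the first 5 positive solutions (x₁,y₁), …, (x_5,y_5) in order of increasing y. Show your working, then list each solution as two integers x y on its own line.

[8; 5,2,1,1,7,1,1,2,5,16] for √67; ℓ=10 ⇒ convergent index 9
k=0  a_k=8  p_k/q_k = 8/1
k=1  a_k=5  p_k/q_k = 41/5
k=2  a_k=2  p_k/q_k = 90/11
k=3  a_k=1  p_k/q_k = 131/16
k=4  a_k=1  p_k/q_k = 221/27
k=5  a_k=7  p_k/q_k = 1678/205
…
k=7  a_k=1  p_k/q_k = 3577/437
k=8  a_k=2  p_k/q_k = 9053/1106
k=9  a_k=5  p_k/q_k = 48842/5967
(x₁, y₁) = (48842, 5967);  48842² − 67·5967² = 1 ✓
(x_2, y_2) = (48842·48842 + 67·5967·5967, 48842·5967 + 5967·48842) = (4771081927, 582880428)
(x_3, y_3) = (48842·4771081927 + 67·5967·582880428, 48842·582880428 + 5967·4771081927) = (466058366908226, 56938091722785)
(x_4, y_4) = (48842·466058366908226 + 67·5967·56938091722785, 48842·56938091722785 + 5967·466058366908226) = (45526445508292066657, 5561940551265649512)
(x_5, y_5) = (48842·45526445508292066657 + 67·5967·5561940551265649512, 48842·5561940551265649512 + 5967·45526445508292066657) = (4447205302565943872414162, 543312600752895615207423)

48842 5967
4771081927 582880428
466058366908226 56938091722785
45526445508292066657 5561940551265649512
4447205302565943872414162 543312600752895615207423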